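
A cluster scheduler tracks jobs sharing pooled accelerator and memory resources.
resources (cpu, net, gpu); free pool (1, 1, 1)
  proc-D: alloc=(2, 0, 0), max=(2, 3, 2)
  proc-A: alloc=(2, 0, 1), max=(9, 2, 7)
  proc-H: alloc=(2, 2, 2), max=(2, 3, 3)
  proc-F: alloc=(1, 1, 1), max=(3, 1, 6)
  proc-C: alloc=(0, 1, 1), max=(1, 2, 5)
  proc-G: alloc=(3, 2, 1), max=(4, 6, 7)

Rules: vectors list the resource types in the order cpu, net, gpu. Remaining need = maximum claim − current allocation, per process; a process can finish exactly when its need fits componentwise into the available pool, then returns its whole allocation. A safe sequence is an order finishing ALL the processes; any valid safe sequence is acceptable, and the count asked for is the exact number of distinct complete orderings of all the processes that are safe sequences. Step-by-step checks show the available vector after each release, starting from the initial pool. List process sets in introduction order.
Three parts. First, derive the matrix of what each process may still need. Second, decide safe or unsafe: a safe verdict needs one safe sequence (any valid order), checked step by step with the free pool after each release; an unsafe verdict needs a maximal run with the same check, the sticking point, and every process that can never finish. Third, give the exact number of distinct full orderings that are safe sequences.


(1) Outstanding need per process (order cpu, net, gpu):
  proc-D: (0, 3, 2)
  proc-A: (7, 2, 6)
  proc-H: (0, 1, 1)
  proc-F: (2, 0, 5)
  proc-C: (1, 1, 4)
  proc-G: (1, 4, 6)
(2) UNSAFE.
Key observation: proc-H, proc-D can finish, but then (5, 3, 3) is all there is, and the blocked group's gpu demands exceed it.
A maximal execution: proc-H, proc-D — then nothing else fits. Check, step by step:
  pool = (1, 1, 1)
  proc-H needs (0, 1, 1) <= (1, 1, 1) -> finishes; pool += (2, 2, 2) = (3, 3, 3)
  proc-D needs (0, 3, 2) <= (3, 3, 3) -> finishes; pool += (2, 0, 0) = (5, 3, 3)
  proc-A still needs (7, 2, 6) but only (5, 3, 3) is free — short on cpu and gpu
  proc-F still needs (2, 0, 5) but only (5, 3, 3) is free — short on gpu
  proc-C still needs (1, 1, 4) but only (5, 3, 3) is free — short on gpu
  proc-G still needs (1, 4, 6) but only (5, 3, 3) is free — short on net and gpu
Permanently blocked: proc-A, proc-F, proc-C and proc-G.
(3) The exact count: 0 of the possible complete orderings are safe sequences.


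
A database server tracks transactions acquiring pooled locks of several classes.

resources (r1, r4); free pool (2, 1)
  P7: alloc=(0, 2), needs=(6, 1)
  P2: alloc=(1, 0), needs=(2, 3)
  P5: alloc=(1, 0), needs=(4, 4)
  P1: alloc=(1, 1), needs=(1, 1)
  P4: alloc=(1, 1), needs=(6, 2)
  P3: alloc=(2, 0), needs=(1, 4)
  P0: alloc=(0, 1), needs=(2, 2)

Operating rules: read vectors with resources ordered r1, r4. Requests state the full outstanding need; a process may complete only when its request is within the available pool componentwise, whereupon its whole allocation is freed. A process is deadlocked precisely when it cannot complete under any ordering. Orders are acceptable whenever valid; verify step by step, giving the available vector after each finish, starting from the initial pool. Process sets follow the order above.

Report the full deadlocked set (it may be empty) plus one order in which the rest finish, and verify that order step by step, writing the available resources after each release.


The deadlocked set is P7, P5, P4 and P3.
Key observation: after P1, P0, P2 the pool peaks at (4, 3), and each blocked process is short somewhere: P7 on r1; P5 on r4; P4 on r1; P3 on r4.
A valid finishing order for the others: P1, P0, P2. Check, step by step:
  pool = (2, 1)
  run P1 (needs (1, 1), free (2, 1)); after release of (1, 1) the pool is (3, 2)
  run P0 (needs (2, 2), free (3, 2)); after release of (0, 1) the pool is (3, 3)
  run P2 (needs (2, 3), free (3, 3)); after release of (1, 0) the pool is (4, 3)
The stuck group stays short no matter what:
  blocked: P7 wants (6, 1), pool (4, 3) — not enough r1
  blocked: P5 wants (4, 4), pool (4, 3) — not enough r4
  blocked: P4 wants (6, 2), pool (4, 3) — not enough r1
  blocked: P3 wants (1, 4), pool (4, 3) — not enough r4


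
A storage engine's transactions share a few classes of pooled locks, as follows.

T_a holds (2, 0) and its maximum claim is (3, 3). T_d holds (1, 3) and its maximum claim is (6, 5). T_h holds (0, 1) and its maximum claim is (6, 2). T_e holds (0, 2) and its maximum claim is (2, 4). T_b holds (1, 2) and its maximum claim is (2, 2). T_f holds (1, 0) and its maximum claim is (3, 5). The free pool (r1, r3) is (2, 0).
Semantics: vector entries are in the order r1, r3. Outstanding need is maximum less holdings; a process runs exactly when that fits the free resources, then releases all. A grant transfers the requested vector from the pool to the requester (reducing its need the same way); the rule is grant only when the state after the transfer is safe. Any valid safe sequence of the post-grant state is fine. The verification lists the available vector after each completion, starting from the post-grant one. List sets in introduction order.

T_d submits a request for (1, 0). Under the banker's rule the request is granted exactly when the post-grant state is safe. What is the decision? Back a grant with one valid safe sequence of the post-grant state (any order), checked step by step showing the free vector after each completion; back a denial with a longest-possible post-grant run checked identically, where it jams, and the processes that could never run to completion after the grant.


GRANT: granting preserves safety; a valid post-grant sequence is T_b, T_e, T_a, T_d, T_f, T_h.
Key observation: granting shrinks the pool to (1, 0), yet T_b still fits and the chain goes through.
Check on the post-grant state, step by step:
  pool = (1, 0)
  run T_b (needs (1, 0), free (1, 0)); after release of (1, 2) the pool is (2, 2)
  run T_e (needs (2, 2), free (2, 2)); after release of (0, 2) the pool is (2, 4)
  run T_a (needs (1, 3), free (2, 4)); after release of (2, 0) the pool is (4, 4)
  run T_d (needs (4, 2), free (4, 4)); after release of (2, 3) the pool is (6, 7)
  run T_f (needs (2, 5), free (6, 7)); after release of (1, 0) the pool is (7, 7)
  run T_h (needs (6, 1), free (7, 7)); after release of (0, 1) the pool is (7, 8)


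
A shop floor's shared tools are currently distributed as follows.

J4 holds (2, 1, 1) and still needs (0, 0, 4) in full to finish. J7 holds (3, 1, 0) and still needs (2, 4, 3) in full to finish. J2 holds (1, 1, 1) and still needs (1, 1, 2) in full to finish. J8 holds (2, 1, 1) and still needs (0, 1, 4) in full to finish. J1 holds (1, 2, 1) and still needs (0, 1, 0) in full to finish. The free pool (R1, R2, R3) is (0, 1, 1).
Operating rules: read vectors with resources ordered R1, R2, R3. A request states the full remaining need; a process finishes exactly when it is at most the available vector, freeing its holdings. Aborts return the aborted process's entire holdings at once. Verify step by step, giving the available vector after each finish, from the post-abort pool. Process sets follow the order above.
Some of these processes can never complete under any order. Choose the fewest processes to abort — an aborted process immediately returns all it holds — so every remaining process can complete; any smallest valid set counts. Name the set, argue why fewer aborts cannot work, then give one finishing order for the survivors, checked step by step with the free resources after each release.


Abort J8.
Key observation: aborting J8 returns (2, 1, 1), and J4 — hopeless before — runs at step 4 with the returned capacity in the pool.
No smaller set exists: with zero aborts the deadlock remains.
The survivors complete as J1, J7, J2, J4. Walking it through (starting from the post-abort pool):
  pool = (2, 2, 2)
  run J1 (needs (0, 1, 0), free (2, 2, 2)); after release of (1, 2, 1) the pool is (3, 4, 3)
  run J7 (needs (2, 4, 3), free (3, 4, 3)); after release of (3, 1, 0) the pool is (6, 5, 3)
  run J2 (needs (1, 1, 2), free (6, 5, 3)); after release of (1, 1, 1) the pool is (7, 6, 4)
  run J4 (needs (0, 0, 4), free (7, 6, 4)); after release of (2, 1, 1) the pool is (9, 7, 5)


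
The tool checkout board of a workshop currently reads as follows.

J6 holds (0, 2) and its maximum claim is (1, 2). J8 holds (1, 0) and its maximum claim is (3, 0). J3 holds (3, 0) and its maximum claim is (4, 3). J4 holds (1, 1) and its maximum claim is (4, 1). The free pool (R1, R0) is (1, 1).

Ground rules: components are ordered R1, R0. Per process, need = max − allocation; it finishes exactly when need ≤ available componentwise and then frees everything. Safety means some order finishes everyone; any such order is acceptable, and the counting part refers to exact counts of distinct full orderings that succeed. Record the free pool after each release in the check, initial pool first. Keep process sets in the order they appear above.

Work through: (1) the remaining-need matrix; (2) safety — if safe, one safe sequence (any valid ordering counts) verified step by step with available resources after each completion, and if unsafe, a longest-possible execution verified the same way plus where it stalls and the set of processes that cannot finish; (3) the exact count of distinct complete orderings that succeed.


(1) Remaining need (order R1, R0):
  J6: (1, 0)
  J8: (2, 0)
  J3: (1, 3)
  J4: (3, 0)
(2) SAFE, for example via the order J6, J3, J4, J8.
Key observation: the first exact fit in this order is J6 — it needs (1, 0) with (1, 1) free, meeting a requested resource to the last unit.
Walking it through:
  pool = (1, 1)
  J6 needs (1, 0) <= (1, 1) -> finishes; pool += (0, 2) = (1, 3)
  J3 needs (1, 3) <= (1, 3) -> finishes; pool += (3, 0) = (4, 3)
  J4 needs (3, 0) <= (4, 3) -> finishes; pool += (1, 1) = (5, 4)
  J8 needs (2, 0) <= (5, 4) -> finishes; pool += (1, 0) = (6, 4)
(3) The exact count: 2 of the possible complete orderings are safe sequences.


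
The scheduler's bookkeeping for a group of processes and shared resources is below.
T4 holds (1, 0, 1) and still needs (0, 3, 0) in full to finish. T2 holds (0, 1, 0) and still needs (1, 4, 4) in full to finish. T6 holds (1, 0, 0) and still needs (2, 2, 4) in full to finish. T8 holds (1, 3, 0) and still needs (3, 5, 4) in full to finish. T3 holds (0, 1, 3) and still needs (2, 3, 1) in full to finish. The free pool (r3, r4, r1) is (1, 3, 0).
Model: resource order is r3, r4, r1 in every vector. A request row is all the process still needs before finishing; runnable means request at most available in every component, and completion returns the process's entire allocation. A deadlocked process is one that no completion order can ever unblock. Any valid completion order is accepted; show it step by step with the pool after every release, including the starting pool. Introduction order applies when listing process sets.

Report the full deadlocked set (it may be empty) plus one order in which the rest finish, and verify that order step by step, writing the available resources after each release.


No process is deadlocked.
Key observation: starting with T4, each completion frees enough for the next — no one is permanently blocked.
A valid finishing order for the others: T4, T3, T2, T6, T8. Check, step by step:
  pool = (1, 3, 0)
  T4: need (0, 3, 0) fits (1, 3, 0); releases (1, 0, 1), pool now (2, 3, 1)
  T3: need (2, 3, 1) fits (2, 3, 1); releases (0, 1, 3), pool now (2, 4, 4)
  T2: need (1, 4, 4) fits (2, 4, 4); releases (0, 1, 0), pool now (2, 5, 4)
  T6: need (2, 2, 4) fits (2, 5, 4); releases (1, 0, 0), pool now (3, 5, 4)
  T8: need (3, 5, 4) fits (3, 5, 4); releases (1, 3, 0), pool now (4, 8, 4)


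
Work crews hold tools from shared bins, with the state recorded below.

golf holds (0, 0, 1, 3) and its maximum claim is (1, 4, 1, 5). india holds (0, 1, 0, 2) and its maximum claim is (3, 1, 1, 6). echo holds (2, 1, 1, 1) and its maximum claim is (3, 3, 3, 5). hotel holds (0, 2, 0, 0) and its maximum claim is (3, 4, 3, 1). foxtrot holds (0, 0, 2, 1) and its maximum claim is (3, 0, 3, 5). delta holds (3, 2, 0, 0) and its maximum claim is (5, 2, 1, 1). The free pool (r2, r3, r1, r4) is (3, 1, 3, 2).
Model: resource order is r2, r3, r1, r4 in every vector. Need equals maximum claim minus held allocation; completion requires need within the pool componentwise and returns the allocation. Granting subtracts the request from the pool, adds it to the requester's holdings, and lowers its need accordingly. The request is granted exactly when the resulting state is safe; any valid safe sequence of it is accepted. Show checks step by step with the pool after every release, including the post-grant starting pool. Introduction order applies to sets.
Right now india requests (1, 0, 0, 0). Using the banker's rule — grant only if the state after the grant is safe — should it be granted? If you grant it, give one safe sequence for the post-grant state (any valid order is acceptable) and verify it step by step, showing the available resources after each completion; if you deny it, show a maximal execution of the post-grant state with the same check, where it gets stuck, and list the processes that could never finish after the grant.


GRANT — the state after the grant stays safe, e.g. via delta, hotel, golf, foxtrot, india, echo.
Key observation: the grant leaves (2, 1, 3, 2) free — enough for delta, whose release restarts the cascade.
Step-by-step check of the post-grant state:
  pool = (2, 1, 3, 2)
  delta needs (2, 0, 1, 1) <= (2, 1, 3, 2) -> finishes; pool += (3, 2, 0, 0) = (5, 3, 3, 2)
  hotel needs (3, 2, 3, 1) <= (5, 3, 3, 2) -> finishes; pool += (0, 2, 0, 0) = (5, 5, 3, 2)
  golf needs (1, 4, 0, 2) <= (5, 5, 3, 2) -> finishes; pool += (0, 0, 1, 3) = (5, 5, 4, 5)
  foxtrot needs (3, 0, 1, 4) <= (5, 5, 4, 5) -> finishes; pool += (0, 0, 2, 1) = (5, 5, 6, 6)
  india needs (2, 0, 1, 4) <= (5, 5, 6, 6) -> finishes; pool += (1, 1, 0, 2) = (6, 6, 6, 8)
  echo needs (1, 2, 2, 4) <= (6, 6, 6, 8) -> finishes; pool += (2, 1, 1, 1) = (8, 7, 7, 9)


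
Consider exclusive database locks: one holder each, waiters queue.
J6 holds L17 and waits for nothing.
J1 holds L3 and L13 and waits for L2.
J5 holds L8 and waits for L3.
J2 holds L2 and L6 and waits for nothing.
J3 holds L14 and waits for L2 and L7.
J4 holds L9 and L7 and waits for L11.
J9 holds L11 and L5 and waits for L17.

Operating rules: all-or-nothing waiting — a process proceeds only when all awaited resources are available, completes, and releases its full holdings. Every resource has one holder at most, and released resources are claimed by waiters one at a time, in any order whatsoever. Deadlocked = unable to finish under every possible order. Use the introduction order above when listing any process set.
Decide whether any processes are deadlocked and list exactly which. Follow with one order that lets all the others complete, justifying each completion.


Nothing here is deadlocked.
Key observation: no waiting chain loops back on itself — every chain ends at a process that waits on nothing, so everyone eventually runs.
A valid finishing order for the others: J6, J9, J4, J2, J1, J5, J3.
Step-by-step check:
  J6: no waits; runs immediately, freeing L17
  J9 waits on L17 — all released -> runs and releases L11 and L5
  J4 waits on L11 — all released -> runs and releases L9 and L7
  J2: no waits; runs immediately, freeing L2 and L6
  J1 waits on L2 — all released -> runs and releases L3 and L13
  J5 waits on L3 — all released -> runs and releases L8
  J3 waits on L2 and L7 — all released -> runs and releases L14


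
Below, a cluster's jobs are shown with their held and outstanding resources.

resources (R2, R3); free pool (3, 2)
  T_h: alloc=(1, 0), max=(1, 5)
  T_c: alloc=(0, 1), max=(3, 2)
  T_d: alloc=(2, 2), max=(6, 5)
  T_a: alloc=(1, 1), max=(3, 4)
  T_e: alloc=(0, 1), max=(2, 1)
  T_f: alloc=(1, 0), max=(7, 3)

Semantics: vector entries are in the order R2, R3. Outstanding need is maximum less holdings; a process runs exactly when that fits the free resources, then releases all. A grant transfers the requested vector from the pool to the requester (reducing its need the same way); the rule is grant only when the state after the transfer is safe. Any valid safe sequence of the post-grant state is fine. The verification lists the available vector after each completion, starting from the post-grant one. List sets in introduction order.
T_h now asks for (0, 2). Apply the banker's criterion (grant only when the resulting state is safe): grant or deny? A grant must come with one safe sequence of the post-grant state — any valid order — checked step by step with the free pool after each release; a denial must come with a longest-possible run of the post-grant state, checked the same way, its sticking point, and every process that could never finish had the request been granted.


DENY — the pretend-granted state is unsafe.
Key observation: T_e, T_c can finish, but then (3, 2) is all there is, and the blocked group's R3 demands exceed it.
After a pretend grant, a maximal execution: T_e, T_c — then nothing else fits. Walking it through:
  pool = (3, 0)
  T_e needs (2, 0) <= (3, 0) -> finishes; pool += (0, 1) = (3, 1)
  T_c needs (3, 1) <= (3, 1) -> finishes; pool += (0, 1) = (3, 2)
  blocked: T_h wants (0, 3), pool (3, 2) — not enough R3
  blocked: T_d wants (4, 3), pool (3, 2) — not enough R2 and R3
  blocked: T_a wants (2, 3), pool (3, 2) — not enough R3
  blocked: T_f wants (6, 3), pool (3, 2) — not enough R2 and R3
Had the request been granted, T_h, T_d, T_a and T_f could never finish.


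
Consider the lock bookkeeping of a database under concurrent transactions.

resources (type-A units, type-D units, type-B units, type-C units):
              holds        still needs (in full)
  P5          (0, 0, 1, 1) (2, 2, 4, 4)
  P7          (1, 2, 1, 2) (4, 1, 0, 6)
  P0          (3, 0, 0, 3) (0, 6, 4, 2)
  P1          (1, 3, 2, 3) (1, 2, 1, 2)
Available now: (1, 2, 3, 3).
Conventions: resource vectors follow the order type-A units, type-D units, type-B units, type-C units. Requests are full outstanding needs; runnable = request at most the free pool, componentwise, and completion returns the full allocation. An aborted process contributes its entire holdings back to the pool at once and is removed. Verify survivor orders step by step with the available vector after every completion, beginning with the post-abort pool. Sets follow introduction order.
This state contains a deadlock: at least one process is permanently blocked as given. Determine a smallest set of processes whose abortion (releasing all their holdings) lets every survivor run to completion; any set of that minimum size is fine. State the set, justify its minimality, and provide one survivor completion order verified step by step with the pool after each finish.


The answer: abort P7.
Key observation: aborting P7 returns (1, 2, 1, 2), and P0 — hopeless before — runs at step 3 with the returned capacity in the pool.
Why nothing smaller works: aborting no one leaves the state deadlocked as given.
One survivor order: P1, P5, P0. Check, step by step (post-abort pool first):
  pool = (2, 4, 4, 5)
  P1 needs (1, 2, 1, 2) <= (2, 4, 4, 5) -> finishes; pool += (1, 3, 2, 3) = (3, 7, 6, 8)
  P5 needs (2, 2, 4, 4) <= (3, 7, 6, 8) -> finishes; pool += (0, 0, 1, 1) = (3, 7, 7, 9)
  P0 needs (0, 6, 4, 2) <= (3, 7, 7, 9) -> finishes; pool += (3, 0, 0, 3) = (6, 7, 7, 12)


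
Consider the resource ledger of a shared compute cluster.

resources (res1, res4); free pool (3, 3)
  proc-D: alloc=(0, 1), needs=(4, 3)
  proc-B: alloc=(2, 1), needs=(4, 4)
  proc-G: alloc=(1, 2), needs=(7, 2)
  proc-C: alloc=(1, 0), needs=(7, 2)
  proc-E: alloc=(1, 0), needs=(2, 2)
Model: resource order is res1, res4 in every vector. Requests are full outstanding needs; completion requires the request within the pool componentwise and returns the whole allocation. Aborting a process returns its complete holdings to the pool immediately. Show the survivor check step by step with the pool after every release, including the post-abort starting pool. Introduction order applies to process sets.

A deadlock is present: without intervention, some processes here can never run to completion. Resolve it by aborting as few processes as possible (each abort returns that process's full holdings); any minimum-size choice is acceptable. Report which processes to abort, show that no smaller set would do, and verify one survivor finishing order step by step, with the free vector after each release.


The answer: abort proc-C.
Key observation: no ordering could ever have run proc-G before the abort of proc-C; with (1, 0) back in the pool it fits at step 4.
Why nothing smaller works: aborting no one leaves the state deadlocked as given.
One survivor order: proc-D, proc-E, proc-B, proc-G. Walking it through (post-abort pool first):
  pool = (4, 3)
  proc-D: need (4, 3) fits (4, 3); releases (0, 1), pool now (4, 4)
  proc-E: need (2, 2) fits (4, 4); releases (1, 0), pool now (5, 4)
  proc-B: need (4, 4) fits (5, 4); releases (2, 1), pool now (7, 5)
  proc-G: need (7, 2) fits (7, 5); releases (1, 2), pool now (8, 7)


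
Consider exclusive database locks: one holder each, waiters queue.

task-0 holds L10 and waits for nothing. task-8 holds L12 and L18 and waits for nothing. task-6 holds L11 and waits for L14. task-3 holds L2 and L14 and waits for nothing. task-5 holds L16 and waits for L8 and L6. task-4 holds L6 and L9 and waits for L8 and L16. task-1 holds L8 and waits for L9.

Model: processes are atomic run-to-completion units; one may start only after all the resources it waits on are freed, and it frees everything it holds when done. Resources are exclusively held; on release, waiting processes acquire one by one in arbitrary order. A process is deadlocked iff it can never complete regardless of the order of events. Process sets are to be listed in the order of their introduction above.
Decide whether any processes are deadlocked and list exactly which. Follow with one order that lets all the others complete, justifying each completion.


The deadlocked set is task-5, task-4 and task-1.
Key observation: nobody on the ring task-5 -> task-4 -> task-5 can start until another member finishes, which never happens; task-1 is caught in further circular waits.
One completion order for the rest: task-8, task-0, task-3, task-6.
Verifying each step:
  task-8: no waits; runs immediately, freeing L12 and L18
  task-0: no waits; runs immediately, freeing L10
  task-3: no waits; runs immediately, freeing L2 and L14
  task-6 waits on L14 — all released -> runs and releases L11


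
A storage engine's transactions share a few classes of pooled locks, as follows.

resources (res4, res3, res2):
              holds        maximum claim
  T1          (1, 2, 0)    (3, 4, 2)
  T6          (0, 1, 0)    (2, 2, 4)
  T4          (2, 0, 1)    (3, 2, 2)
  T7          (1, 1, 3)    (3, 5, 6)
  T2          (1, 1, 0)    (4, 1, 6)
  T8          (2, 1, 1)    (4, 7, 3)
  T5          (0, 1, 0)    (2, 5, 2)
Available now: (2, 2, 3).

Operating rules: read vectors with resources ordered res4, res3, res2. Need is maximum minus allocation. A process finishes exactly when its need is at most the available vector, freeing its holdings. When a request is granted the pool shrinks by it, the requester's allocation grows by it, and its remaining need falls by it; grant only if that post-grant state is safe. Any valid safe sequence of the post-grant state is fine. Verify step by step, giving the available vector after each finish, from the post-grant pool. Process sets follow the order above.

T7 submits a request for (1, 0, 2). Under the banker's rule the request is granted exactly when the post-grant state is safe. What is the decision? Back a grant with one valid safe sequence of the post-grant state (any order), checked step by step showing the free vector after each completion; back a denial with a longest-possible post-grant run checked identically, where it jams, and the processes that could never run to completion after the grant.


GRANT. The post-grant state is safe; one safe sequence: T4, T1, T5, T7, T8, T2, T6.
Key observation: granting shrinks the pool to (1, 2, 1), yet T4 still fits and the chain goes through.
Step-by-step check of the post-grant state:
  pool = (1, 2, 1)
  T4: need (1, 2, 1) fits (1, 2, 1); releases (2, 0, 1), pool now (3, 2, 2)
  T1: need (2, 2, 2) fits (3, 2, 2); releases (1, 2, 0), pool now (4, 4, 2)
  T5: need (2, 4, 2) fits (4, 4, 2); releases (0, 1, 0), pool now (4, 5, 2)
  T7: need (1, 4, 1) fits (4, 5, 2); releases (2, 1, 5), pool now (6, 6, 7)
  T8: need (2, 6, 2) fits (6, 6, 7); releases (2, 1, 1), pool now (8, 7, 8)
  T2: need (3, 0, 6) fits (8, 7, 8); releases (1, 1, 0), pool now (9, 8, 8)
  T6: need (2, 1, 4) fits (9, 8, 8); releases (0, 1, 0), pool now (9, 9, 8)


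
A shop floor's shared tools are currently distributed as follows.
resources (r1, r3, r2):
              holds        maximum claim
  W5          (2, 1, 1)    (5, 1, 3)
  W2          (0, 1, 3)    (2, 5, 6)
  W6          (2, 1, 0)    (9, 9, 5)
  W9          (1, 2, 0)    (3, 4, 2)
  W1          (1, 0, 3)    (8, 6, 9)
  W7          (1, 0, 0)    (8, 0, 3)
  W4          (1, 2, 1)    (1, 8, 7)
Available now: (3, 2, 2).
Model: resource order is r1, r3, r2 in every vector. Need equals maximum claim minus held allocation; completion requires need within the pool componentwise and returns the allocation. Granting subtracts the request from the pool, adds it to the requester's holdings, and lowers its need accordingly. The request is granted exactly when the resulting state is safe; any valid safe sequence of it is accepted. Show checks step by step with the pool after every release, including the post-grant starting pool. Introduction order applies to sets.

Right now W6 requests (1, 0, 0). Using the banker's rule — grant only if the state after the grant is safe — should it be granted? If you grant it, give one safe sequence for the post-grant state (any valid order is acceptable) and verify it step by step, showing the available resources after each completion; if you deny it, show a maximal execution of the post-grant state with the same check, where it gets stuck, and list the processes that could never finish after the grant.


GRANT: granting preserves safety; a valid post-grant sequence is W9, W5, W2, W4, W6, W7, W1.
Key observation: even at the reduced pool (2, 2, 2), W9 fits immediately, so safety survives the grant.
Check on the post-grant state, step by step:
  pool = (2, 2, 2)
  W9: need (2, 2, 2) fits (2, 2, 2); releases (1, 2, 0), pool now (3, 4, 2)
  W5: need (3, 0, 2) fits (3, 4, 2); releases (2, 1, 1), pool now (5, 5, 3)
  W2: need (2, 4, 3) fits (5, 5, 3); releases (0, 1, 3), pool now (5, 6, 6)
  W4: need (0, 6, 6) fits (5, 6, 6); releases (1, 2, 1), pool now (6, 8, 7)
  W6: need (6, 8, 5) fits (6, 8, 7); releases (3, 1, 0), pool now (9, 9, 7)
  W7: need (7, 0, 3) fits (9, 9, 7); releases (1, 0, 0), pool now (10, 9, 7)
  W1: need (7, 6, 6) fits (10, 9, 7); releases (1, 0, 3), pool now (11, 9, 10)


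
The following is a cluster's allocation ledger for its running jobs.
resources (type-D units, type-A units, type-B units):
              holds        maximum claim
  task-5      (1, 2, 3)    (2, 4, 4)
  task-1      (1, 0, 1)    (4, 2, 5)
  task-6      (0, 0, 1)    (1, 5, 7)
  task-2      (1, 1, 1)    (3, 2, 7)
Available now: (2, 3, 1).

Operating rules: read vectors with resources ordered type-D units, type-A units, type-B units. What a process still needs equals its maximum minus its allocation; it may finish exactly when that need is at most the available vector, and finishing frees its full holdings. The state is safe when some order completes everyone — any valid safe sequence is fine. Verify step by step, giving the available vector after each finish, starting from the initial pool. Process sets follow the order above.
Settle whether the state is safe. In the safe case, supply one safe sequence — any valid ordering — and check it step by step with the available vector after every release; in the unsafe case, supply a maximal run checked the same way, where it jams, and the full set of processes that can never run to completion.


The state is UNSAFE.
Key observation: the pool after task-5, task-1 is (4, 5, 5); every surviving request exceeds it in type-B units, so progress ends there.
The run task-5, task-1 cannot be extended any further. Check, step by step:
  pool = (2, 3, 1)
  task-5: need (1, 2, 1) fits (2, 3, 1); releases (1, 2, 3), pool now (3, 5, 4)
  task-1: need (3, 2, 4) fits (3, 5, 4); releases (1, 0, 1), pool now (4, 5, 5)
  task-6 cannot run: need (1, 5, 6) vs free (4, 5, 5) (insufficient type-B units)
  task-2 cannot run: need (2, 1, 6) vs free (4, 5, 5) (insufficient type-B units)
Permanently blocked: task-6 and task-2.


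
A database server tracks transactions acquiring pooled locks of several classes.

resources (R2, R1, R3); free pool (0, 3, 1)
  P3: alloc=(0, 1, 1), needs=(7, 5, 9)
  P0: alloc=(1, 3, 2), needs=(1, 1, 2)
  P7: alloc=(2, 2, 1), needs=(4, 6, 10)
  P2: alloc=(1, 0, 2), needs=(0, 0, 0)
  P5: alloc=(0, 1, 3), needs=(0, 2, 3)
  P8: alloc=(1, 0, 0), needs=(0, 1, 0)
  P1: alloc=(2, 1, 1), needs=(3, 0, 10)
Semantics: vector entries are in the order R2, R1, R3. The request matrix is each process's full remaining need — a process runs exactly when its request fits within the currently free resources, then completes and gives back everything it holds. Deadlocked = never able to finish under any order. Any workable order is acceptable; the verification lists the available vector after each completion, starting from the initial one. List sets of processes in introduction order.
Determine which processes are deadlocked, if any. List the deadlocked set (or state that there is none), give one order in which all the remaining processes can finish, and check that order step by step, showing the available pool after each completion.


Deadlocked: P3, P7 and P1.
Key observation: once P8, P2, P5, P0 finish, the pool peaks at (3, 7, 8) — and every remaining process still needs more R3 than that.
The rest can finish in the order P8, P2, P5, P0. Verifying each step:
  pool = (0, 3, 1)
  run P8 (needs (0, 1, 0), free (0, 3, 1)); after release of (1, 0, 0) the pool is (1, 3, 1)
  run P2 (needs (0, 0, 0), free (1, 3, 1)); after release of (1, 0, 2) the pool is (2, 3, 3)
  run P5 (needs (0, 2, 3), free (2, 3, 3)); after release of (0, 1, 3) the pool is (2, 4, 6)
  run P0 (needs (1, 1, 2), free (2, 4, 6)); after release of (1, 3, 2) the pool is (3, 7, 8)
The blocked processes can never fit:
  P3 cannot run: need (7, 5, 9) vs free (3, 7, 8) (insufficient R2 and R3)
  P7 cannot run: need (4, 6, 10) vs free (3, 7, 8) (insufficient R2 and R3)
  P1 cannot run: need (3, 0, 10) vs free (3, 7, 8) (insufficient R3)


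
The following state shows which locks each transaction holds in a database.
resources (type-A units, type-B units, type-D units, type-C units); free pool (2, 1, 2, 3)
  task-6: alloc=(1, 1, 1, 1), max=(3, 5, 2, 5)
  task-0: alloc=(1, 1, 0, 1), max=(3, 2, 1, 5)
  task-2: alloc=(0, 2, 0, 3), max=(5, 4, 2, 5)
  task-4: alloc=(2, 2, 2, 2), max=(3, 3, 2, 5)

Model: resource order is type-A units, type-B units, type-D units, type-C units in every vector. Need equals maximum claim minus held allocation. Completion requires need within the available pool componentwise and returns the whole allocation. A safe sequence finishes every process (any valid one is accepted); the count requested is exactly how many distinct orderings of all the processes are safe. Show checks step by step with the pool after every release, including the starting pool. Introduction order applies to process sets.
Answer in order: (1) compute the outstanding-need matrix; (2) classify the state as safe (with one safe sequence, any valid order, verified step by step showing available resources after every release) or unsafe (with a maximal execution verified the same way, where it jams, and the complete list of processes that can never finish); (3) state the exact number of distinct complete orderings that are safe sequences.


(1) Need matrix, components ordered type-A units, type-B units, type-D units, type-C units:
  task-6: (2, 4, 1, 4)
  task-0: (2, 1, 1, 4)
  task-2: (5, 2, 2, 2)
  task-4: (1, 1, 0, 3)
(2) SAFE — a valid safe sequence is task-4, task-0, task-6, task-2.
Key observation: task-4 is the earliest step where a requested resource binds exactly: need (1, 1, 0, 3), pool (2, 1, 2, 3) at its turn.
Check, step by step:
  pool = (2, 1, 2, 3)
  run task-4 (needs (1, 1, 0, 3), free (2, 1, 2, 3)); after release of (2, 2, 2, 2) the pool is (4, 3, 4, 5)
  run task-0 (needs (2, 1, 1, 4), free (4, 3, 4, 5)); after release of (1, 1, 0, 1) the pool is (5, 4, 4, 6)
  run task-6 (needs (2, 4, 1, 4), free (5, 4, 4, 6)); after release of (1, 1, 1, 1) the pool is (6, 5, 5, 7)
  run task-2 (needs (5, 2, 2, 2), free (6, 5, 5, 7)); after release of (0, 2, 0, 3) the pool is (6, 7, 5, 10)
(3) Precisely 2 of the possible complete orderings are safe sequences.


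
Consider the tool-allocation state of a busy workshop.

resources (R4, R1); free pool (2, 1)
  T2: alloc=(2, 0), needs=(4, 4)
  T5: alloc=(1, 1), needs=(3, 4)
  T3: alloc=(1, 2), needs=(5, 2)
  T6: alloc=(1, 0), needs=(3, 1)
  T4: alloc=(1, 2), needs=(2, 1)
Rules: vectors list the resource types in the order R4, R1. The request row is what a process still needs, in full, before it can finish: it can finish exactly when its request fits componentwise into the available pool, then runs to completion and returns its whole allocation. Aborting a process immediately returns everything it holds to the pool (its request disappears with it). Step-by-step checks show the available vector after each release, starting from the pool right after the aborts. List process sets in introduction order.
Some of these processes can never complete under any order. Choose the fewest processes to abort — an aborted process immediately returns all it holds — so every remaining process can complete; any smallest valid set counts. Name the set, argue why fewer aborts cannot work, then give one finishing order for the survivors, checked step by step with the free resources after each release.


Minimum abort set: T3.
Key observation: T2 had no path to completion before; after the abort of T3 ((1, 2) returned), step 3 is where it fits.
No smaller set exists: with zero aborts the deadlock remains.
One survivor order: T4, T6, T2, T5. Verifying each step (post-abort pool first):
  pool = (3, 3)
  run T4 (needs (2, 1), free (3, 3)); after release of (1, 2) the pool is (4, 5)
  run T6 (needs (3, 1), free (4, 5)); after release of (1, 0) the pool is (5, 5)
  run T2 (needs (4, 4), free (5, 5)); after release of (2, 0) the pool is (7, 5)
  run T5 (needs (3, 4), free (7, 5)); after release of (1, 1) the pool is (8, 6)


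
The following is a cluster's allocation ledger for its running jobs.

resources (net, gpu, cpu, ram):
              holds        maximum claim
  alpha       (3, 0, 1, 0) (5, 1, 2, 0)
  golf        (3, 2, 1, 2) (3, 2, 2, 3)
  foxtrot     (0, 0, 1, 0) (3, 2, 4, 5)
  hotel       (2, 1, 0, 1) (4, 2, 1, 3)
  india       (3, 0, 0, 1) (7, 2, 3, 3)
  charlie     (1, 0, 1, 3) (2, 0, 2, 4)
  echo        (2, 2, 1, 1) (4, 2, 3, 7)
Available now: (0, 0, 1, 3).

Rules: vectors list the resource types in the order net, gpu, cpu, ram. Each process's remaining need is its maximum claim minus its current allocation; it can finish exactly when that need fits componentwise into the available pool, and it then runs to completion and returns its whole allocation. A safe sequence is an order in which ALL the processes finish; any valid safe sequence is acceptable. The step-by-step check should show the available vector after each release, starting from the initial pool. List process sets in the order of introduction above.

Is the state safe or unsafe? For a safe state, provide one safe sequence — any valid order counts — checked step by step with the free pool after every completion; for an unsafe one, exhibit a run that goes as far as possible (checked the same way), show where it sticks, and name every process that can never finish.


SAFE, for example via the order golf, hotel, echo, alpha, charlie, india, foxtrot.
Key observation: the first exact fit in this order is golf — it needs (0, 0, 1, 1) with (0, 0, 1, 3) free, meeting a requested resource to the last unit.
Verifying each step:
  pool = (0, 0, 1, 3)
  golf: need (0, 0, 1, 1) fits (0, 0, 1, 3); releases (3, 2, 1, 2), pool now (3, 2, 2, 5)
  hotel: need (2, 1, 1, 2) fits (3, 2, 2, 5); releases (2, 1, 0, 1), pool now (5, 3, 2, 6)
  echo: need (2, 0, 2, 6) fits (5, 3, 2, 6); releases (2, 2, 1, 1), pool now (7, 5, 3, 7)
  alpha: need (2, 1, 1, 0) fits (7, 5, 3, 7); releases (3, 0, 1, 0), pool now (10, 5, 4, 7)
  charlie: need (1, 0, 1, 1) fits (10, 5, 4, 7); releases (1, 0, 1, 3), pool now (11, 5, 5, 10)
  india: need (4, 2, 3, 2) fits (11, 5, 5, 10); releases (3, 0, 0, 1), pool now (14, 5, 5, 11)
  foxtrot: need (3, 2, 3, 5) fits (14, 5, 5, 11); releases (0, 0, 1, 0), pool now (14, 5, 6, 11)


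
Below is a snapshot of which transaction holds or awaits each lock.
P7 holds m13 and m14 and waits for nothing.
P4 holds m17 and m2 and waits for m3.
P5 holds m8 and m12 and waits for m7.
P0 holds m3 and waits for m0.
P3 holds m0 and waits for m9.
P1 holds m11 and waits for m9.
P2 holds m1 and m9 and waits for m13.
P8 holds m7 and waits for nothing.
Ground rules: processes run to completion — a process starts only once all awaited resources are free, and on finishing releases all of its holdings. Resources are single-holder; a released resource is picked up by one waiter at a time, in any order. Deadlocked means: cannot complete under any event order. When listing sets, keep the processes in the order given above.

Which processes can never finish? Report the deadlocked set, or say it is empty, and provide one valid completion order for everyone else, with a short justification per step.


No process is deadlocked.
Key observation: there is no circular wait here — follow any chain and it reaches a process that is free to run now.
A valid finishing order for the others: P8, P5, P7, P2, P3, P0, P1, P4.
Check, step by step:
  P8 waits on nothing -> runs at once and releases m7
  P5 waits on m7 — all released -> runs and releases m8 and m12
  P7 waits on nothing -> runs at once and releases m13 and m14
  P2 waits on m13 — all released -> runs and releases m1 and m9
  P3 waits on m9 — all released -> runs and releases m0
  P0 waits on m0 — all released -> runs and releases m3
  P1 waits on m9 — all released -> runs and releases m11
  P4 waits on m3 — all released -> runs and releases m17 and m2


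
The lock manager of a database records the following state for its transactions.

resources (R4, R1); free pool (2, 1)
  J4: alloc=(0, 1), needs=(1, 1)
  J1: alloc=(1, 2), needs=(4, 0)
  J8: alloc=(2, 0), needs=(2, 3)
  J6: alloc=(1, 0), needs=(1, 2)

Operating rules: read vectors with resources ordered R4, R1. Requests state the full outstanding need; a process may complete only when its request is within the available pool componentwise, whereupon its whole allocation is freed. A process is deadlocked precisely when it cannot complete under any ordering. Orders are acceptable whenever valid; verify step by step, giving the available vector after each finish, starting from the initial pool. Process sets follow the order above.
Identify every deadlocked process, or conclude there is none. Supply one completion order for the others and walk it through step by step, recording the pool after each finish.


Deadlocked set: J1 and J8.
Key observation: after J4, J6 the pool peaks at (3, 2), and each blocked process is short somewhere: J1 on R4; J8 on R1.
A valid finishing order for the others: J4, J6. Verifying each step:
  pool = (2, 1)
  J4 needs (1, 1) <= (2, 1) -> finishes; pool += (0, 1) = (2, 2)
  J6 needs (1, 2) <= (2, 2) -> finishes; pool += (1, 0) = (3, 2)
The stuck group stays short no matter what:
  J1 cannot run: need (4, 0) vs free (3, 2) (insufficient R4)
  J8 cannot run: need (2, 3) vs free (3, 2) (insufficient R1)


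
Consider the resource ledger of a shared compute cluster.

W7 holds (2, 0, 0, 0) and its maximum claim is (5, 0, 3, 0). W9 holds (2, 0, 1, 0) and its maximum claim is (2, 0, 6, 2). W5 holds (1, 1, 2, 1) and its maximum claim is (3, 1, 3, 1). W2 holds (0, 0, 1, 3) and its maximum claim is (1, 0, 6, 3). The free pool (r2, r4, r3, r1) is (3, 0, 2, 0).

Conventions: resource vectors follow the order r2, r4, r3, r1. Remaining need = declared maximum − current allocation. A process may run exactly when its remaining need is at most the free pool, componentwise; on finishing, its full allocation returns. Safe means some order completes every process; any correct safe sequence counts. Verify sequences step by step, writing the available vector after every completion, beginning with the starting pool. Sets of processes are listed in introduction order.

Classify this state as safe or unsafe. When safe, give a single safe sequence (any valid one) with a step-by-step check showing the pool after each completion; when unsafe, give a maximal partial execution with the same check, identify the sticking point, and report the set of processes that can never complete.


UNSAFE — no complete ordering exists.
Key observation: once W5, W7 finish, the pool peaks at (6, 1, 4, 1) — and every remaining process still needs more r3 than that.
Going as far as possible: W5, W7; after that, nothing fits. Check, step by step:
  pool = (3, 0, 2, 0)
  W5 needs (2, 0, 1, 0) <= (3, 0, 2, 0) -> finishes; pool += (1, 1, 2, 1) = (4, 1, 4, 1)
  W7 needs (3, 0, 3, 0) <= (4, 1, 4, 1) -> finishes; pool += (2, 0, 0, 0) = (6, 1, 4, 1)
  W9 cannot run: need (0, 0, 5, 2) vs free (6, 1, 4, 1) (insufficient r3 and r1)
  W2 cannot run: need (1, 0, 5, 0) vs free (6, 1, 4, 1) (insufficient r3)
Never able to finish: W9 and W2.
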